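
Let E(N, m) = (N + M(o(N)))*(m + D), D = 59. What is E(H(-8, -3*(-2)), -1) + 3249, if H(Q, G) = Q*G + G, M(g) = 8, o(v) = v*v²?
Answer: 1277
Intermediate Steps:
o(v) = v³
H(Q, G) = G + G*Q (H(Q, G) = G*Q + G = G + G*Q)
E(N, m) = (8 + N)*(59 + m) (E(N, m) = (N + 8)*(m + 59) = (8 + N)*(59 + m))
E(H(-8, -3*(-2)), -1) + 3249 = (472 + 8*(-1) + 59*((-3*(-2))*(1 - 8)) + ((-3*(-2))*(1 - 8))*(-1)) + 3249 = (472 - 8 + 59*(6*(-7)) + (6*(-7))*(-1)) + 3249 = (472 - 8 + 59*(-42) - 42*(-1)) + 3249 = (472 - 8 - 2478 + 42) + 3249 = -1972 + 3249 = 1277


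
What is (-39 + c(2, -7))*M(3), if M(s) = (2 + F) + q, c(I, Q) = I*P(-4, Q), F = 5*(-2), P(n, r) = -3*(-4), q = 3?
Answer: 75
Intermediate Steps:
P(n, r) = 12
F = -10
c(I, Q) = 12*I (c(I, Q) = I*12 = 12*I)
M(s) = -5 (M(s) = (2 - 10) + 3 = -8 + 3 = -5)
(-39 + c(2, -7))*M(3) = (-39 + 12*2)*(-5) = (-39 + 24)*(-5) = -15*(-5) = 75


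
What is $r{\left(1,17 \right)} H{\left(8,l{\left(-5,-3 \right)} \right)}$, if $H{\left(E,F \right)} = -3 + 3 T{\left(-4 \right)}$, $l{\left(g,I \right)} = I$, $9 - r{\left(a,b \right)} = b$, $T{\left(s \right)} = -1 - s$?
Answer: $-48$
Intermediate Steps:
$r{\left(a,b \right)} = 9 - b$
$H{\left(E,F \right)} = 6$ ($H{\left(E,F \right)} = -3 + 3 \left(-1 - -4\right) = -3 + 3 \left(-1 + 4\right) = -3 + 3 \cdot 3 = -3 + 9 = 6$)
$r{\left(1,17 \right)} H{\left(8,l{\left(-5,-3 \right)} \right)} = \left(9 - 17\right) 6 = \left(-8\right) 6 = -48$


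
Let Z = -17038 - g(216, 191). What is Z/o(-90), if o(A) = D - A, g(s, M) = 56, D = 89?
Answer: -17094/179 ≈ -95.497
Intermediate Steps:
o(A) = 89 - A
Z = -17094 (Z = -17038 - 1*56 = -17038 - 56 = -17094)
Z/o(-90) = -17094/(89 - 1*(-90)) = -17094/(89 + 90) = -17094/179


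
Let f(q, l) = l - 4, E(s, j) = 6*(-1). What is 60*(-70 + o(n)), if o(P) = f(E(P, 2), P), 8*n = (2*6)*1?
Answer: -4350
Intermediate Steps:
E(s, j) = -6
n = 3/2 (n = ((2*6)*1)/8 = (12*1)/8 = (1/8)*12 = 3/2 ≈ 1.5000)
f(q, l) = -4 + l
o(P) = -4 + P
60*(-70 + o(n)) = 60*(-70 + (-4 + 3/2)) = 60*(-70 - 5/2) = 60*(-145/2) = -4350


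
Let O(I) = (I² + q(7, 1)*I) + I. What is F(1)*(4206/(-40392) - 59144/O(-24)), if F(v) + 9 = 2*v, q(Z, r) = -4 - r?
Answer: 1038095/1683 ≈ 616.81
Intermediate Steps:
F(v) = -9 + 2*v
O(I) = I² - 4*I (O(I) = (I² + (-4 - 1*1)*I) + I = (I² + (-4 - 1)*I) + I = (I² - 5*I) + I = I² - 4*I)
F(1)*(4206/(-40392) - 59144/O(-24)) = (-9 + 2*1)*(4206/(-40392) - 59144*(-1/(24*(-4 - 24)))) = (-9 + 2)*(4206*(-1/40392) - 59144/((-24*(-28)))) = -7*(-701/6732 - 59144/672) = -7*(-701/6732 - 59144*1/672) = -7*(-701/6732 - 7393/84) = -7*(-1038095/11781) = 1038095/1683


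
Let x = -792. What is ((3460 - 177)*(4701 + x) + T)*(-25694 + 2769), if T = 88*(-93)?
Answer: -294014569275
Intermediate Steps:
T = -8184
((3460 - 177)*(4701 + x) + T)*(-25694 + 2769) = ((3460 - 177)*(4701 - 792) - 8184)*(-25694 + 2769) = (3283*3909 - 8184)*(-22925) = (12833247 - 8184)*(-22925) = 12825063*(-22925) = -294014569275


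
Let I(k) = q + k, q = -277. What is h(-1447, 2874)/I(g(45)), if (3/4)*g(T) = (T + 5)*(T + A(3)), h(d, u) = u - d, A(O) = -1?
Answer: 12963/7969 ≈ 1.6267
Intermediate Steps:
g(T) = 4*(-1 + T)*(5 + T)/3 (g(T) = 4*((T + 5)*(T - 1))/3 = 4*((5 + T)*(-1 + T))/3 = 4*((-1 + T)*(5 + T))/3 = 4*(-1 + T)*(5 + T)/3)
I(k) = -277 + k
h(-1447, 2874)/I(g(45)) = (2874 - 1*(-1447))/(-277 + (-20/3 + (4/3)*45² + (16/3)*45)) = (2874 + 1447)/(-277 + (-20/3 + (4/3)*2025 + 240)) = 4321/(-277 + (-20/3 + 2700 + 240)) = 4321/(-277 + 8800/3) = 4321/(7969/3) = 4321*(3/7969) = 12963/7969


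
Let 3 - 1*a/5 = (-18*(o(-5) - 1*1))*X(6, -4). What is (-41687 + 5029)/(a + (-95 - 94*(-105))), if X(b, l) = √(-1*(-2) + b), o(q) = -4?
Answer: -17944091/4711205 - 329922*√2/942241 ≈ -4.3040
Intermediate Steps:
X(b, l) = √(2 + b)
a = 15 - 900*√2 (a = 15 - 5*(-18*(-4 - 1*1))*√(2 + 6) = 15 - 5*(-18*(-4 - 1))*√8 = 15 - 5*(-18*(-5))*2*√2 = 15 - 450*2*√2 = 15 - 900*√2 ≈ -1257.8)
(-41687 + 5029)/(a + (-95 - 94*(-105))) = (-41687 + 5029)/((15 - 900*√2) + (-95 - 94*(-105))) = -36658/((15 - 900*√2) + (-95 + 9870)) = -36658/((15 - 900*√2) + 9775) = -36658/(9790 - 900*√2)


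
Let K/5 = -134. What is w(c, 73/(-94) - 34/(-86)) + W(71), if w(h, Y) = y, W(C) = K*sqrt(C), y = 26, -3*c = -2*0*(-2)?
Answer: 26 - 670*sqrt(71) ≈ -5619.5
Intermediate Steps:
K = -670 (K = 5*(-134) = -670)
c = 0 (c = -(-2*0)*(-2)/3 = -0*(-2) = -1/3*0 = 0)
W(C) = -670*sqrt(C)
w(h, Y) = 26
w(c, 73/(-94) - 34/(-86)) + W(71) = 26 - 670*sqrt(71)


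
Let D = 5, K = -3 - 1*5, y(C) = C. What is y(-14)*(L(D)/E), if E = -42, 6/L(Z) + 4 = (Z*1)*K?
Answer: -1/22 ≈ -0.045455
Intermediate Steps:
K = -8 (K = -3 - 5 = -8)
L(Z) = 6/(-4 - 8*Z) (L(Z) = 6/(-4 + (Z*1)*(-8)) = 6/(-4 + Z*(-8)) = 6/(-4 - 8*Z))
y(-14)*(L(D)/E) = -14*(-3/(2 + 4*5))/(-42) = -14*(-3/(2 + 20))*(-1)/42 = -14*(-3/22)*(-1)/42 = -14*(-3*1/22)*(-1)/42 = -(-21)*(-1)/(11*42) = -14*1/308 = -1/22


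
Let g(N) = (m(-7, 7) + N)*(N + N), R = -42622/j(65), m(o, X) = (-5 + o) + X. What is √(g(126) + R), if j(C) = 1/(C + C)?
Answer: 4*I*√344398 ≈ 2347.4*I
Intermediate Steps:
m(o, X) = -5 + X + o
j(C) = 1/(2*C)
R = -5540860 (R = -42622/((½)/65) = -42622/((½)*(1/65)) = -42622/1/130 = -42622*130 = -5540860)
g(N) = 2*N*(-5 + N) (g(N) = ((-5 + 7 - 7) + N)*(N + N) = (-5 + N)*(2*N) = 2*N*(-5 + N))
√(g(126) + R) = √(2*126*(-5 + 126) - 5540860) = √(2*126*121 - 5540860) = √(30492 - 5540860) = √(-5510368) = 4*I*√344398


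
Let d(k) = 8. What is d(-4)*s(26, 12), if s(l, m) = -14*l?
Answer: -2912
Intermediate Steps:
d(-4)*s(26, 12) = 8*(-14*26) = 8*(-364) = -2912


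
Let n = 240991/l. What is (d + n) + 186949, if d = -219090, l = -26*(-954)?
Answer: -15037441/468 ≈ -32131.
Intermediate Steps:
l = 24804
n = 4547/468 (n = 240991/24804 = 240991*(1/24804) = 4547/468 ≈ 9.7158)
(d + n) + 186949 = (-219090 + 4547/468) + 186949 = -102529573/468 + 186949 = -15037441/468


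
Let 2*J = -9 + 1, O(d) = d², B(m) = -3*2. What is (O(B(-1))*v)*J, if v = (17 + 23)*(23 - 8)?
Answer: -86400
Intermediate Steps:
B(m) = -6
J = -4 (J = (-9 + 1)/2 = (½)*(-8) = -4)
v = 600 (v = 40*15 = 600)
(O(B(-1))*v)*J = ((-6)²*600)*(-4) = (36*600)*(-4) = 21600*(-4) = -86400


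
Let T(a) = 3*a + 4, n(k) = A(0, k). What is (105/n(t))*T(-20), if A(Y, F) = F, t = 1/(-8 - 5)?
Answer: 76440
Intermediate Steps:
t = -1/13 (t = 1/(-13) = -1/13 ≈ -0.076923)
n(k) = k
T(a) = 4 + 3*a
(105/n(t))*T(-20) = (105/(-1/13))*(4 + 3*(-20)) = (105*(-13))*(4 - 60) = -1365*(-56) = 76440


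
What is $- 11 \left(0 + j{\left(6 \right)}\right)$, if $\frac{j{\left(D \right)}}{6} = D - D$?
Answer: $0$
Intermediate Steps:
$j{\left(D \right)} = 0$ ($j{\left(D \right)} = 6 \left(D - D\right) = 6 \cdot 0 = 0$)
$- 11 \left(0 + j{\left(6 \right)}\right) = - 11 \left(0 + 0\right) = \left(-11\right) 0 = 0$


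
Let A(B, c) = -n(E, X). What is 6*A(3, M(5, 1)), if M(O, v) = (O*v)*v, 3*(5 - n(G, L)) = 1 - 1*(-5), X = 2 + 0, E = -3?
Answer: -18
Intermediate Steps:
X = 2
n(G, L) = 3 (n(G, L) = 5 - (1 - 1*(-5))/3 = 5 - (1 + 5)/3 = 5 - ⅓*6 = 5 - 2 = 3)
M(O, v) = O*v²
A(B, c) = -3 (A(B, c) = -1*3 = -3)
6*A(3, M(5, 1)) = 6*(-3) = -18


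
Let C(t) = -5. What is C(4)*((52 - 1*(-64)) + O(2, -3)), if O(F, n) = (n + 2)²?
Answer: -585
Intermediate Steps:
O(F, n) = (2 + n)²
C(4)*((52 - 1*(-64)) + O(2, -3)) = -5*((52 - 1*(-64)) + (2 - 3)²) = -5*((52 + 64) + (-1)²) = -5*(116 + 1) = -5*117 = -585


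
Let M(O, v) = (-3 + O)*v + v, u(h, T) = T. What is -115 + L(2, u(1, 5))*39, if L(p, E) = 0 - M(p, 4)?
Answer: -115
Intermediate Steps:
M(O, v) = v + v*(-3 + O) (M(O, v) = v*(-3 + O) + v = v + v*(-3 + O))
L(p, E) = 8 - 4*p (L(p, E) = 0 - 4*(-2 + p) = 0 - (-8 + 4*p) = 0 + (8 - 4*p) = 8 - 4*p)
-115 + L(2, u(1, 5))*39 = -115 + (8 - 4*2)*39 = -115 + (8 - 8)*39 = -115 + 0*39 = -115 + 0 = -115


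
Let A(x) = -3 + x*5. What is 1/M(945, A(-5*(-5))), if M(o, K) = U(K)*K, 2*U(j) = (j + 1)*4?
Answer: 1/30012 ≈ 3.3320e-5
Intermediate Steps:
A(x) = -3 + 5*x
U(j) = 2 + 2*j (U(j) = ((j + 1)*4)/2 = ((1 + j)*4)/2 = (4 + 4*j)/2 = 2 + 2*j)
M(o, K) = K*(2 + 2*K) (M(o, K) = (2 + 2*K)*K = K*(2 + 2*K))
1/M(945, A(-5*(-5))) = 1/(2*(-3 + 5*(-5*(-5)))*(1 + (-3 + 5*(-5*(-5))))) = 1/(2*(-3 + 5*25)*(1 + (-3 + 5*25))) = 1/(2*(-3 + 125)*(1 + (-3 + 125))) = 1/(2*122*(1 + 122)) = 1/(2*122*123) = 1/30012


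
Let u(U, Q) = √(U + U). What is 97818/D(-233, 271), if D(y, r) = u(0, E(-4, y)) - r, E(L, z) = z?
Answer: -97818/271 ≈ -360.95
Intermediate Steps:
u(U, Q) = √2*√U (u(U, Q) = √(2*U) = √2*√U)
D(y, r) = -r (D(y, r) = √2*√0 - r = √2*0 - r = 0 - r = -r)
97818/D(-233, 271) = 97818/((-1*271)) = 97818/(-271) = 97818*(-1/271) = -97818/271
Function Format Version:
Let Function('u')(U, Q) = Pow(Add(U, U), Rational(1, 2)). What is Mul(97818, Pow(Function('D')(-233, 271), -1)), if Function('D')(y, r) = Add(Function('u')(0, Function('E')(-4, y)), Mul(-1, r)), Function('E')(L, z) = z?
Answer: Rational(-97818, 271) ≈ -360.95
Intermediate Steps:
Function('u')(U, Q) = Mul(Pow(2, Rational(1, 2)), Pow(U, Rational(1, 2))) (Function('u')(U, Q) = Pow(Mul(2, U), Rational(1, 2)) = Mul(Pow(2, Rational(1, 2)), Pow(U, Rational(1, 2))))
Function('D')(y, r) = Mul(-1, r) (Function('D')(y, r) = Add(Mul(Pow(2, Rational(1, 2)), Pow(0, Rational(1, 2))), Mul(-1, r)) = Add(Mul(Pow(2, Rational(1, 2)), 0), Mul(-1, r)) = Add(0, Mul(-1, r)) = Mul(-1, r))
Mul(97818, Pow(Function('D')(-233, 271), -1)) = Mul(97818, Pow(Mul(-1, 271), -1)) = Mul(97818, Pow(-271, -1)) = Mul(97818, Rational(-1, 271)) = Rational(-97818, 271)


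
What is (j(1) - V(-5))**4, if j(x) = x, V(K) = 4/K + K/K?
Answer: 256/625 ≈ 0.40960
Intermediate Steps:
V(K) = 1 + 4/K (V(K) = 4/K + 1 = 1 + 4/K)
(j(1) - V(-5))**4 = (1 - (4 - 5)/(-5))**4 = (1 - (-1)*(-1)/5)**4 = (1 - 1*1/5)**4 = (1 - 1/5)**4 = (4/5)**4 = 256/625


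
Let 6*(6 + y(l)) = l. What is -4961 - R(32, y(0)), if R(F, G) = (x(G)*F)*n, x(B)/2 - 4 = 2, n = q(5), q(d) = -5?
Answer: -3041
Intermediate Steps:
n = -5
y(l) = -6 + l/6
x(B) = 12 (x(B) = 8 + 2*2 = 8 + 4 = 12)
R(F, G) = -60*F (R(F, G) = (12*F)*(-5) = -60*F)
-4961 - R(32, y(0)) = -4961 - (-60)*32 = -4961 - 1*(-1920) = -4961 + 1920 = -3041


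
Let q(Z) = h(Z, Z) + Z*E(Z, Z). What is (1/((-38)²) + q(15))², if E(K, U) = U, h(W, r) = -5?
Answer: 100921217761/2085136 ≈ 48400.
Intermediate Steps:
q(Z) = -5 + Z² (q(Z) = -5 + Z*Z = -5 + Z²)
(1/((-38)²) + q(15))² = (1/((-38)²) + (-5 + 15²))² = (1/1444 + (-5 + 225))² = (1/1444 + 220)² = (317681/1444)² = 100921217761/2085136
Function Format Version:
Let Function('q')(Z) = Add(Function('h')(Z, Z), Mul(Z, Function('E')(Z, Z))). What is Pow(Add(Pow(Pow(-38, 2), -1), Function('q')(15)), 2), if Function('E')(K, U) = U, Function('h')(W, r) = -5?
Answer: Rational(100921217761, 2085136) ≈ 48400.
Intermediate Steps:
Function('q')(Z) = Add(-5, Pow(Z, 2)) (Function('q')(Z) = Add(-5, Mul(Z, Z)) = Add(-5, Pow(Z, 2)))
Pow(Add(Pow(Pow(-38, 2), -1), Function('q')(15)), 2) = Pow(Add(Pow(Pow(-38, 2), -1), Add(-5, Pow(15, 2))), 2) = Pow(Add(Pow(1444, -1), Add(-5, 225)), 2) = Pow(Add(Rational(1, 1444), 220), 2) = Pow(Rational(317681, 1444), 2) = Rational(100921217761, 2085136)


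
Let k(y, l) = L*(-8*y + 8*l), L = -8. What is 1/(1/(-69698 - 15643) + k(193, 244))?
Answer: -85341/278553025 ≈ -0.00030637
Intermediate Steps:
k(y, l) = -64*l + 64*y (k(y, l) = -8*(-8*y + 8*l) = -64*l + 64*y)
1/(1/(-69698 - 15643) + k(193, 244)) = 1/(1/(-69698 - 15643) + (-64*244 + 64*193)) = 1/(1/(-85341) + (-15616 + 12352)) = 1/(-1/85341 - 3264) = 1/(-278553025/85341) = -85341/278553025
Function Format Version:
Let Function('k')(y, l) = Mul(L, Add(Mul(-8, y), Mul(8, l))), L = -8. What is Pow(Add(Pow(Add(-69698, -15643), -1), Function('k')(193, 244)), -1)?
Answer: Rational(-85341, 278553025) ≈ -0.00030637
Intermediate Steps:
Function('k')(y, l) = Add(Mul(-64, l), Mul(64, y)) (Function('k')(y, l) = Mul(-8, Add(Mul(-8, y), Mul(8, l))) = Add(Mul(-64, l), Mul(64, y)))
Pow(Add(Pow(Add(-69698, -15643), -1), Function('k')(193, 244)), -1) = Pow(Add(Pow(Add(-69698, -15643), -1), Add(Mul(-64, 244), Mul(64, 193))), -1) = Pow(Add(Pow(-85341, -1), Add(-15616, 12352)), -1) = Pow(Add(Rational(-1, 85341), -3264), -1) = Pow(Rational(-278553025, 85341), -1) = Rational(-85341, 278553025)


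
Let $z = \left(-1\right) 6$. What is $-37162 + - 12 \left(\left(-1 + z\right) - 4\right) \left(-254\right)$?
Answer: $-70690$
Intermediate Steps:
$z = -6$
$-37162 + - 12 \left(\left(-1 + z\right) - 4\right) \left(-254\right) = -37162 + - 12 \left(\left(-1 - 6\right) - 4\right) \left(-254\right) = -37162 + - 12 \left(-7 - 4\right) \left(-254\right) = -37162 + \left(-12\right) \left(-11\right) \left(-254\right) = -37162 + 132 \left(-254\right) = -37162 - 33528 = -70690$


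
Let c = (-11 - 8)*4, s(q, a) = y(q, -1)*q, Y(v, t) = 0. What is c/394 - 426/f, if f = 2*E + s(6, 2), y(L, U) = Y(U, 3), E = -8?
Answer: 41657/1576 ≈ 26.432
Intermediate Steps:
y(L, U) = 0
s(q, a) = 0 (s(q, a) = 0*q = 0)
f = -16 (f = 2*(-8) + 0 = -16 + 0 = -16)
c = -76 (c = -19*4 = -76)
c/394 - 426/f = -76/394 - 426/(-16) = -76*1/394 - 426*(-1/16) = -38/197 + 213/8 = 41657/1576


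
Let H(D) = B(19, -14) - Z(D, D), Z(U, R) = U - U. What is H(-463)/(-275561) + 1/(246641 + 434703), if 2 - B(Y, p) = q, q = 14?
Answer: 8451689/187751833984 ≈ 4.5015e-5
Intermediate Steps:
B(Y, p) = -12 (B(Y, p) = 2 - 1*14 = 2 - 14 = -12)
Z(U, R) = 0
H(D) = -12 (H(D) = -12 - 1*0 = -12 + 0 = -12)
H(-463)/(-275561) + 1/(246641 + 434703) = -12/(-275561) + 1/(246641 + 434703) = -12*(-1/275561) + 1/681344 = 12/275561 + 1/681344 = 8451689/187751833984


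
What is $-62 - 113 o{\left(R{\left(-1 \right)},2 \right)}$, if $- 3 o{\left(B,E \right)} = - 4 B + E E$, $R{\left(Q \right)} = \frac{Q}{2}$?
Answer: $164$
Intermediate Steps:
$R{\left(Q \right)} = \frac{Q}{2}$ ($R{\left(Q \right)} = Q \frac{1}{2} = \frac{Q}{2}$)
$o{\left(B,E \right)} = - \frac{E^{2}}{3} + \frac{4 B}{3}$ ($o{\left(B,E \right)} = - \frac{- 4 B + E E}{3} = - \frac{- 4 B + E^{2}}{3} = - \frac{E^{2} - 4 B}{3} = - \frac{E^{2}}{3} + \frac{4 B}{3}$)
$-62 - 113 o{\left(R{\left(-1 \right)},2 \right)} = -62 - 113 \left(- \frac{2^{2}}{3} + \frac{4 \cdot \frac{1}{2} \left(-1\right)}{3}\right) = -62 - 113 \left(\left(- \frac{1}{3}\right) 4 + \frac{4}{3} \left(- \frac{1}{2}\right)\right) = -62 - 113 \left(- \frac{4}{3} - \frac{2}{3}\right) = -62 - -226 = -62 + 226 = 164$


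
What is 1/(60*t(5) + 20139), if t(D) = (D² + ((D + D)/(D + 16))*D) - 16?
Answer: 7/145753 ≈ 4.8026e-5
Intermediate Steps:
t(D) = -16 + D² + 2*D²/(16 + D) (t(D) = (D² + ((2*D)/(16 + D))*D) - 16 = (D² + (2*D/(16 + D))*D) - 16 = (D² + 2*D²/(16 + D)) - 16 = -16 + D² + 2*D²/(16 + D))
1/(60*t(5) + 20139) = 1/(60*((-256 + 5³ - 16*5 + 18*5²)/(16 + 5)) + 20139) = 1/(60*((-256 + 125 - 80 + 18*25)/21) + 20139) = 1/(60*((-256 + 125 - 80 + 450)/21) + 20139) = 1/(60*((1/21)*239) + 20139) = 1/(60*(239/21) + 20139) = 1/(4780/7 + 20139) = 1/(145753/7) = 7/145753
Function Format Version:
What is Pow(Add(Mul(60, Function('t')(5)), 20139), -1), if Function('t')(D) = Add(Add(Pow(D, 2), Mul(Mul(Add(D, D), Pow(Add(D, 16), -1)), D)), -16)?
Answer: Rational(7, 145753) ≈ 4.8026e-5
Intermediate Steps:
Function('t')(D) = Add(-16, Pow(D, 2), Mul(2, Pow(D, 2), Pow(Add(16, D), -1))) (Function('t')(D) = Add(Add(Pow(D, 2), Mul(Mul(Mul(2, D), Pow(Add(16, D), -1)), D)), -16) = Add(Add(Pow(D, 2), Mul(Mul(2, D, Pow(Add(16, D), -1)), D)), -16) = Add(Add(Pow(D, 2), Mul(2, Pow(D, 2), Pow(Add(16, D), -1))), -16) = Add(-16, Pow(D, 2), Mul(2, Pow(D, 2), Pow(Add(16, D), -1))))
Pow(Add(Mul(60, Function('t')(5)), 20139), -1) = Pow(Add(Mul(60, Mul(Pow(Add(16, 5), -1), Add(-256, Pow(5, 3), Mul(-16, 5), Mul(18, Pow(5, 2))))), 20139), -1) = Pow(Add(Mul(60, Mul(Pow(21, -1), Add(-256, 125, -80, Mul(18, 25)))), 20139), -1) = Pow(Add(Mul(60, Mul(Rational(1, 21), Add(-256, 125, -80, 450))), 20139), -1) = Pow(Add(Mul(60, Mul(Rational(1, 21), 239)), 20139), -1) = Pow(Add(Mul(60, Rational(239, 21)), 20139), -1) = Pow(Add(Rational(4780, 7), 20139), -1) = Pow(Rational(145753, 7), -1) = Rational(7, 145753)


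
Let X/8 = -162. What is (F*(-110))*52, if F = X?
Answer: 7413120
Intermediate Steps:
X = -1296 (X = 8*(-162) = -1296)
F = -1296
(F*(-110))*52 = -1296*(-110)*52 = 142560*52 = 7413120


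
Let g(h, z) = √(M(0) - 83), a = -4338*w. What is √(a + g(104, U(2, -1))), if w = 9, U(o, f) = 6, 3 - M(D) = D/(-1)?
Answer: √(-39042 + 4*I*√5) ≈ 0.023 + 197.59*I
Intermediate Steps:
M(D) = 3 + D (M(D) = 3 - D/(-1) = 3 - D*(-1) = 3 - (-1)*D = 3 + D)
a = -39042 (a = -4338*9 = -39042)
g(h, z) = 4*I*√5 (g(h, z) = √((3 + 0) - 83) = √(3 - 83) = √(-80) = 4*I*√5)
√(a + g(104, U(2, -1))) = √(-39042 + 4*I*√5)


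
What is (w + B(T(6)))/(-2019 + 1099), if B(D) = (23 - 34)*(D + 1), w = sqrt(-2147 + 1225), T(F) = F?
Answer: 77/920 - I*sqrt(922)/920 ≈ 0.083696 - 0.033005*I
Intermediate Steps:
w = I*sqrt(922) (w = sqrt(-922) = I*sqrt(922) ≈ 30.364*I)
B(D) = -11 - 11*D (B(D) = -11*(1 + D) = -11 - 11*D)
(w + B(T(6)))/(-2019 + 1099) = (I*sqrt(922) + (-11 - 11*6))/(-2019 + 1099) = (I*sqrt(922) + (-11 - 66))/(-920) = (I*sqrt(922) - 77)*(-1/920) = (-77 + I*sqrt(922))*(-1/920) = 77/920 - I*sqrt(922)/920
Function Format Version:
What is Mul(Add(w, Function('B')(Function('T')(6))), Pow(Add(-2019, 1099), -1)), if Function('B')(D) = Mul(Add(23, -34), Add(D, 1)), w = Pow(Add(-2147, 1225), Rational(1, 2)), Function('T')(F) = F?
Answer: Add(Rational(77, 920), Mul(Rational(-1, 920), I, Pow(922, Rational(1, 2)))) ≈ Add(0.083696, Mul(-0.033005, I))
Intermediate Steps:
w = Mul(I, Pow(922, Rational(1, 2))) (w = Pow(-922, Rational(1, 2)) = Mul(I, Pow(922, Rational(1, 2))) ≈ Mul(30.364, I))
Function('B')(D) = Add(-11, Mul(-11, D)) (Function('B')(D) = Mul(-11, Add(1, D)) = Add(-11, Mul(-11, D)))
Mul(Add(w, Function('B')(Function('T')(6))), Pow(Add(-2019, 1099), -1)) = Mul(Add(Mul(I, Pow(922, Rational(1, 2))), Add(-11, Mul(-11, 6))), Pow(Add(-2019, 1099), -1)) = Mul(Add(Mul(I, Pow(922, Rational(1, 2))), Add(-11, -66)), Pow(-920, -1)) = Mul(Add(Mul(I, Pow(922, Rational(1, 2))), -77), Rational(-1, 920)) = Mul(Add(-77, Mul(I, Pow(922, Rational(1, 2)))), Rational(-1, 920)) = Add(Rational(77, 920), Mul(Rational(-1, 920), I, Pow(922, Rational(1, 2))))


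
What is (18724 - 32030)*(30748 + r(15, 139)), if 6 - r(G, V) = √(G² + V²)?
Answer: -409212724 + 13306*√19546 ≈ -4.0735e+8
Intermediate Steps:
r(G, V) = 6 - √(G² + V²)
(18724 - 32030)*(30748 + r(15, 139)) = (18724 - 32030)*(30748 + (6 - √(15² + 139²))) = -13306*(30748 + (6 - √(225 + 19321))) = -13306*(30748 + (6 - √19546)) = -13306*(30754 - √19546) = -409212724 + 13306*√19546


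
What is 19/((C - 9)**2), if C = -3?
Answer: 19/144 ≈ 0.13194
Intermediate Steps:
19/((C - 9)**2) = 19/((-3 - 9)**2) = 19/((-12)**2) = 19/144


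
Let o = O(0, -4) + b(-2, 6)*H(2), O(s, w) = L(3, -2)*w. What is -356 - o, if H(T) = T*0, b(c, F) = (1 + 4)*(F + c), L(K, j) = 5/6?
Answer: -1058/3 ≈ -352.67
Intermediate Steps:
L(K, j) = ⅚ (L(K, j) = 5*(⅙) = ⅚)
b(c, F) = 5*F + 5*c (b(c, F) = 5*(F + c) = 5*F + 5*c)
O(s, w) = 5*w/6
H(T) = 0
o = -10/3 (o = (⅚)*(-4) + (5*6 + 5*(-2))*0 = -10/3 + (30 - 10)*0 = -10/3 + 20*0 = -10/3 + 0 = -10/3 ≈ -3.3333)
-356 - o = -356 - 1*(-10/3) = -356 + 10/3 = -1058/3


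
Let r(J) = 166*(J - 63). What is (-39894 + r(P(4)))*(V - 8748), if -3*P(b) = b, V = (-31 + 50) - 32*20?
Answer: 473821560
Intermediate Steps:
V = -621 (V = 19 - 640 = -621)
P(b) = -b/3
r(J) = -10458 + 166*J (r(J) = 166*(-63 + J) = -10458 + 166*J)
(-39894 + r(P(4)))*(V - 8748) = (-39894 + (-10458 + 166*(-⅓*4)))*(-621 - 8748) = (-39894 + (-10458 + 166*(-4/3)))*(-9369) = (-39894 + (-10458 - 664/3))*(-9369) = (-39894 - 32038/3)*(-9369) = -151720/3*(-9369) = 473821560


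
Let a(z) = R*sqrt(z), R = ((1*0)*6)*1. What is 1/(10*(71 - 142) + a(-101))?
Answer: -1/710 ≈ -0.0014085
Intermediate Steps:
R = 0 (R = (0*6)*1 = 0*1 = 0)
a(z) = 0 (a(z) = 0*sqrt(z) = 0)
1/(10*(71 - 142) + a(-101)) = 1/(10*(71 - 142) + 0) = 1/(10*(-71) + 0) = 1/(-710 + 0) = 1/(-710) = -1/710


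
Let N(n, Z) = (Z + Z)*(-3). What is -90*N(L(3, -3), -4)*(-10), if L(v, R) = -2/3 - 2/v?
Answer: 21600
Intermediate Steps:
L(v, R) = -2/3 - 2/v (L(v, R) = -2*1/3 - 2/v = -2/3 - 2/v)
N(n, Z) = -6*Z (N(n, Z) = (2*Z)*(-3) = -6*Z)
-90*N(L(3, -3), -4)*(-10) = -(-540)*(-4)*(-10) = -90*24*(-10) = -2160*(-10) = 21600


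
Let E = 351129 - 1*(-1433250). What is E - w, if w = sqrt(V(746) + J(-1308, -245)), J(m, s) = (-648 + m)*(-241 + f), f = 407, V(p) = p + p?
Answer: 1784379 - 14*I*sqrt(1649) ≈ 1.7844e+6 - 568.51*I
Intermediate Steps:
V(p) = 2*p
E = 1784379 (E = 351129 + 1433250 = 1784379)
J(m, s) = -107568 + 166*m (J(m, s) = (-648 + m)*(-241 + 407) = (-648 + m)*166 = -107568 + 166*m)
w = 14*I*sqrt(1649) (w = sqrt(2*746 + (-107568 + 166*(-1308))) = sqrt(1492 + (-107568 - 217128)) = sqrt(1492 - 324696) = sqrt(-323204) = 14*I*sqrt(1649) ≈ 568.51*I)
E - w = 1784379 - 14*I*sqrt(1649)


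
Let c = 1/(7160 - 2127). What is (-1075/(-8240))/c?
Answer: 1082095/1648 ≈ 656.61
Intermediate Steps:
c = 1/5033 ≈ 0.00019869
(-1075/(-8240))/c = (-1075/(-8240))/(1/5033) = -1075*(-1/8240)*5033 = (215/1648)*5033 = 1082095/1648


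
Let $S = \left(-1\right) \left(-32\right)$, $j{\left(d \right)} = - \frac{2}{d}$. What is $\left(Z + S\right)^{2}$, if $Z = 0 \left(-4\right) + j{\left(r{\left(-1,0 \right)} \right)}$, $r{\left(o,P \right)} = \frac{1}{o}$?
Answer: $1156$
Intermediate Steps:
$S = 32$
$Z = 2$ ($Z = 0 \left(-4\right) - \frac{2}{\frac{1}{-1}} = 0 - \frac{2}{-1} = 0 - -2 = 0 + 2 = 2$)
$\left(Z + S\right)^{2} = \left(2 + 32\right)^{2} = 34^{2} = 1156$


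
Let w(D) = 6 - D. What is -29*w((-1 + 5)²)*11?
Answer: 3190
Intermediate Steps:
-29*w((-1 + 5)²)*11 = -29*(6 - (-1 + 5)²)*11 = -29*(6 - 1*4²)*11 = -29*(6 - 1*16)*11 = -29*(6 - 16)*11 = -29*(-10)*11 = 290*11 = 3190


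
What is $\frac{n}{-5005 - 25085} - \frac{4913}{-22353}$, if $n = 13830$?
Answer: $- \frac{5376994}{22420059} \approx -0.23983$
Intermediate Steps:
$\frac{n}{-5005 - 25085} - \frac{4913}{-22353} = \frac{13830}{-5005 - 25085} - \frac{4913}{-22353} = \frac{13830}{-30090} - - \frac{4913}{22353} = 13830 \left(- \frac{1}{30090}\right) + \frac{4913}{22353} = - \frac{461}{1003} + \frac{4913}{22353} = - \frac{5376994}{22420059}$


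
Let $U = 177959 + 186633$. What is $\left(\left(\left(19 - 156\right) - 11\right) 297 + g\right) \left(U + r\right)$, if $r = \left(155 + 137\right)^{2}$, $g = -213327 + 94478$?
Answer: $-73238806080$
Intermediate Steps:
$g = -118849$
$r = 85264$ ($r = 292^{2} = 85264$)
$U = 364592$
$\left(\left(\left(19 - 156\right) - 11\right) 297 + g\right) \left(U + r\right) = \left(\left(\left(19 - 156\right) - 11\right) 297 - 118849\right) \left(364592 + 85264\right) = \left(\left(-137 - 11\right) 297 - 118849\right) 449856 = \left(\left(-148\right) 297 - 118849\right) 449856 = \left(-43956 - 118849\right) 449856 = \left(-162805\right) 449856 = -73238806080$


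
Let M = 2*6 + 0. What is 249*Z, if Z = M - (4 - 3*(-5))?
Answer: -1743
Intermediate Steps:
M = 12 (M = 12 + 0 = 12)
Z = -7 (Z = 12 - (4 - 3*(-5)) = 12 - (4 + 15) = 12 - 1*19 = 12 - 19 = -7)
249*Z = 249*(-7) = -1743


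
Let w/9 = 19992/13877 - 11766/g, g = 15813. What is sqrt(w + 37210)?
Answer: 2*sqrt(5531049479373819289)/24381889 ≈ 192.92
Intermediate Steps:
w = 152856714/24381889 (w = 9*(19992/13877 - 11766/15813) = 9*(19992*(1/13877) - 11766*1/15813) = 9*(19992/13877 - 3922/5271) = 9*(50952238/73145667) = 152856714/24381889 ≈ 6.2693)
sqrt(w + 37210) = sqrt(152856714/24381889 + 37210) = sqrt(907402946404/24381889) = 2*sqrt(5531049479373819289)/24381889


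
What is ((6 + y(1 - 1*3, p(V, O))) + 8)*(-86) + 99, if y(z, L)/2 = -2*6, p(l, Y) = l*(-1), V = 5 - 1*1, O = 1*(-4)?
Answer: 959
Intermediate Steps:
O = -4
V = 4 (V = 5 - 1 = 4)
p(l, Y) = -l
y(z, L) = -24 (y(z, L) = 2*(-2*6) = 2*(-12) = -24)
((6 + y(1 - 1*3, p(V, O))) + 8)*(-86) + 99 = ((6 - 24) + 8)*(-86) + 99 = (-18 + 8)*(-86) + 99 = -10*(-86) + 99 = 860 + 99 = 959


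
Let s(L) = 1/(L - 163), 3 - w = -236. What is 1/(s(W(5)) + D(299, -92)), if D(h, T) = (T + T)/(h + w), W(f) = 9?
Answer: -41426/14437 ≈ -2.8694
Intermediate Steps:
w = 239 (w = 3 - 1*(-236) = 3 + 236 = 239)
D(h, T) = 2*T/(239 + h) (D(h, T) = (T + T)/(h + 239) = (2*T)/(239 + h) = 2*T/(239 + h))
s(L) = 1/(-163 + L)
1/(s(W(5)) + D(299, -92)) = 1/(1/(-163 + 9) + 2*(-92)/(239 + 299)) = 1/(1/(-154) + 2*(-92)/538) = 1/(-1/154 + 2*(-92)*(1/538)) = 1/(-1/154 - 92/269) = 1/(-14437/41426) = -41426/14437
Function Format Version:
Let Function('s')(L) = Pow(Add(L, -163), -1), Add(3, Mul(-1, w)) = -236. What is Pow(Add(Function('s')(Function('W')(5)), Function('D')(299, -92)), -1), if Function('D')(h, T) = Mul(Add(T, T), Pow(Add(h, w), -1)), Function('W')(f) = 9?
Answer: Rational(-41426, 14437) ≈ -2.8694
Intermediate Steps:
w = 239 (w = Add(3, Mul(-1, -236)) = Add(3, 236) = 239)
Function('D')(h, T) = Mul(2, T, Pow(Add(239, h), -1)) (Function('D')(h, T) = Mul(Add(T, T), Pow(Add(h, 239), -1)) = Mul(Mul(2, T), Pow(Add(239, h), -1)) = Mul(2, T, Pow(Add(239, h), -1)))
Function('s')(L) = Pow(Add(-163, L), -1)
Pow(Add(Function('s')(Function('W')(5)), Function('D')(299, -92)), -1) = Pow(Add(Pow(Add(-163, 9), -1), Mul(2, -92, Pow(Add(239, 299), -1))), -1) = Pow(Add(Pow(-154, -1), Mul(2, -92, Pow(538, -1))), -1) = Pow(Add(Rational(-1, 154), Mul(2, -92, Rational(1, 538))), -1) = Pow(Add(Rational(-1, 154), Rational(-92, 269)), -1) = Pow(Rational(-14437, 41426), -1) = Rational(-41426, 14437)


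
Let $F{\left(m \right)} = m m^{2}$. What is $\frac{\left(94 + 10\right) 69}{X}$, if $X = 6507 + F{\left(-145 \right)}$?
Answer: $- \frac{156}{66133} \approx -0.0023589$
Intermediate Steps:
$F{\left(m \right)} = m^{3}$
$X = -3042118$ ($X = 6507 + \left(-145\right)^{3} = 6507 - 3048625 = -3042118$)
$\frac{\left(94 + 10\right) 69}{X} = \frac{\left(94 + 10\right) 69}{-3042118} = 104 \cdot 69 \left(- \frac{1}{3042118}\right) = 7176 \left(- \frac{1}{3042118}\right) = - \frac{156}{66133}$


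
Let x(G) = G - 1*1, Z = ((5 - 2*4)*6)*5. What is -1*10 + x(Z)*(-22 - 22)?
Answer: 3994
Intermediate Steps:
Z = -90 (Z = ((5 - 8)*6)*5 = -3*6*5 = -18*5 = -90)
x(G) = -1 + G (x(G) = G - 1 = -1 + G)
-1*10 + x(Z)*(-22 - 22) = -1*10 + (-1 - 90)*(-22 - 22) = -10 - 91*(-44) = -10 + 4004 = 3994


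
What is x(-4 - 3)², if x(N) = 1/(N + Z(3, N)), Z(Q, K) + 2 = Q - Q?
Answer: 1/81 ≈ 0.012346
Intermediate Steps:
Z(Q, K) = -2 (Z(Q, K) = -2 + (Q - Q) = -2 + 0 = -2)
x(N) = 1/(-2 + N) (x(N) = 1/(N - 2) = 1/(-2 + N))
x(-4 - 3)² = (1/(-2 + (-4 - 3)))² = (1/(-2 - 7))² = (1/(-9))² = (-⅑)² = 1/81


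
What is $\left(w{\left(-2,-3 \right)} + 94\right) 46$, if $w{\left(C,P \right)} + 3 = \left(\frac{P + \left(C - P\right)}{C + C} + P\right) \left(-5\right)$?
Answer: $4761$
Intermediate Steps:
$w{\left(C,P \right)} = - \frac{11}{2} - 5 P$ ($w{\left(C,P \right)} = -3 + \left(\frac{P + \left(C - P\right)}{C + C} + P\right) \left(-5\right) = -3 + \left(\frac{C}{2 C} + P\right) \left(-5\right) = -3 + \left(C \frac{1}{2 C} + P\right) \left(-5\right) = -3 + \left(\frac{1}{2} + P\right) \left(-5\right) = -3 - \left(\frac{5}{2} + 5 P\right) = - \frac{11}{2} - 5 P$)
$\left(w{\left(-2,-3 \right)} + 94\right) 46 = \left(\left(- \frac{11}{2} - -15\right) + 94\right) 46 = \left(\left(- \frac{11}{2} + 15\right) + 94\right) 46 = \left(\frac{19}{2} + 94\right) 46 = \frac{207}{2} \cdot 46 = 4761$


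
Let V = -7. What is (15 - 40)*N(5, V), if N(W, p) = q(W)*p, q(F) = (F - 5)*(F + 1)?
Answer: 0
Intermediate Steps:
q(F) = (1 + F)*(-5 + F) (q(F) = (-5 + F)*(1 + F) = (1 + F)*(-5 + F))
N(W, p) = p*(-5 + W² - 4*W) (N(W, p) = (-5 + W² - 4*W)*p = p*(-5 + W² - 4*W))
(15 - 40)*N(5, V) = (15 - 40)*(-7*(-5 + 5² - 4*5)) = -(-175)*(-5 + 25 - 20) = -(-175)*0 = -25*0 = 0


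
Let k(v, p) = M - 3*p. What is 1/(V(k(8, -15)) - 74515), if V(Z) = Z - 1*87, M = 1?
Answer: -1/74556 ≈ -1.3413e-5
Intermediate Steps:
k(v, p) = 1 - 3*p
V(Z) = -87 + Z (V(Z) = Z - 87 = -87 + Z)
1/(V(k(8, -15)) - 74515) = 1/((-87 + (1 - 3*(-15))) - 74515) = 1/((-87 + (1 + 45)) - 74515) = 1/((-87 + 46) - 74515) = 1/(-41 - 74515) = 1/(-74556) = -1/74556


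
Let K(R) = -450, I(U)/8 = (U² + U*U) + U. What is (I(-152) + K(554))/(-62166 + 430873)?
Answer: 367998/368707 ≈ 0.99808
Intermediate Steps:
I(U) = 8*U + 16*U² (I(U) = 8*((U² + U*U) + U) = 8*((U² + U²) + U) = 8*(2*U² + U) = 8*(U + 2*U²) = 8*U + 16*U²)
(I(-152) + K(554))/(-62166 + 430873) = (8*(-152)*(1 + 2*(-152)) - 450)/(-62166 + 430873) = (8*(-152)*(1 - 304) - 450)/368707 = (8*(-152)*(-303) - 450)*(1/368707) = (368448 - 450)*(1/368707) = 367998*(1/368707) = 367998/368707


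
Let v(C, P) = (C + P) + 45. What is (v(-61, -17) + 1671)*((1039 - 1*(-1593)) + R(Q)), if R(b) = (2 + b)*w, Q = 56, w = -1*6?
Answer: 3741192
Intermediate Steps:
w = -6
v(C, P) = 45 + C + P
R(b) = -12 - 6*b (R(b) = (2 + b)*(-6) = -12 - 6*b)
(v(-61, -17) + 1671)*((1039 - 1*(-1593)) + R(Q)) = ((45 - 61 - 17) + 1671)*((1039 - 1*(-1593)) + (-12 - 6*56)) = (-33 + 1671)*((1039 + 1593) + (-12 - 336)) = 1638*(2632 - 348) = 1638*2284 = 3741192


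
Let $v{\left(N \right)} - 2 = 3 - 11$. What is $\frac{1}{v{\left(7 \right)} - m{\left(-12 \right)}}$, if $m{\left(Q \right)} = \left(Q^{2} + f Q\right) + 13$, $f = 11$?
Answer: $- \frac{1}{31} \approx -0.032258$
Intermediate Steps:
$v{\left(N \right)} = -6$ ($v{\left(N \right)} = 2 + \left(3 - 11\right) = 2 - 8 = -6$)
$m{\left(Q \right)} = 13 + Q^{2} + 11 Q$ ($m{\left(Q \right)} = \left(Q^{2} + 11 Q\right) + 13 = 13 + Q^{2} + 11 Q$)
$\frac{1}{v{\left(7 \right)} - m{\left(-12 \right)}} = \frac{1}{-6 - \left(13 + \left(-12\right)^{2} + 11 \left(-12\right)\right)} = \frac{1}{-6 - \left(13 + 144 - 132\right)} = \frac{1}{-6 - 25} = \frac{1}{-31} = - \frac{1}{31}$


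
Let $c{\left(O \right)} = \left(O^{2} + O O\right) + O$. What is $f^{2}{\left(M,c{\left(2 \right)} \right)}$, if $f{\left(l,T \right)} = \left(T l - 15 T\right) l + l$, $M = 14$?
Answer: $15876$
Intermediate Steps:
$c{\left(O \right)} = O + 2 O^{2}$ ($c{\left(O \right)} = \left(O^{2} + O^{2}\right) + O = 2 O^{2} + O = O + 2 O^{2}$)
$f{\left(l,T \right)} = l + l \left(- 15 T + T l\right)$ ($f{\left(l,T \right)} = \left(- 15 T + T l\right) l + l = l \left(- 15 T + T l\right) + l = l + l \left(- 15 T + T l\right)$)
$f^{2}{\left(M,c{\left(2 \right)} \right)} = \left(14 \left(1 - 15 \cdot 2 \left(1 + 2 \cdot 2\right) + 2 \left(1 + 2 \cdot 2\right) 14\right)\right)^{2} = \left(14 \left(1 - 15 \cdot 2 \left(1 + 4\right) + 2 \left(1 + 4\right) 14\right)\right)^{2} = \left(14 \left(1 - 15 \cdot 2 \cdot 5 + 2 \cdot 5 \cdot 14\right)\right)^{2} = \left(14 \left(1 - 150 + 10 \cdot 14\right)\right)^{2} = \left(14 \left(1 - 150 + 140\right)\right)^{2} = \left(14 \left(-9\right)\right)^{2} = \left(-126\right)^{2} = 15876$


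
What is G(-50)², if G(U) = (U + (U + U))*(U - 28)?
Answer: 136890000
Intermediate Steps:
G(U) = 3*U*(-28 + U) (G(U) = (U + 2*U)*(-28 + U) = (3*U)*(-28 + U) = 3*U*(-28 + U))
G(-50)² = (3*(-50)*(-28 - 50))² = (3*(-50)*(-78))² = 11700² = 136890000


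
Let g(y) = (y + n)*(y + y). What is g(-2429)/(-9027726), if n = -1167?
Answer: -8734684/4513863 ≈ -1.9351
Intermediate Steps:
g(y) = 2*y*(-1167 + y) (g(y) = (y - 1167)*(y + y) = (-1167 + y)*(2*y) = 2*y*(-1167 + y))
g(-2429)/(-9027726) = (2*(-2429)*(-1167 - 2429))/(-9027726) = (2*(-2429)*(-3596))*(-1/9027726) = 17469368*(-1/9027726) = -8734684/4513863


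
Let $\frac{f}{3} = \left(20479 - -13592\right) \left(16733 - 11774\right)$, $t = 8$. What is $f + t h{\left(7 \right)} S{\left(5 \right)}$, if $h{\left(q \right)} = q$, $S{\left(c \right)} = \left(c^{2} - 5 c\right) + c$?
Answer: $506874547$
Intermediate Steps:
$S{\left(c \right)} = c^{2} - 4 c$
$f = 506874267$ ($f = 3 \left(20479 - -13592\right) \left(16733 - 11774\right) = 3 \left(20479 + 13592\right) 4959 = 3 \cdot 34071 \cdot 4959 = 3 \cdot 168958089 = 506874267$)
$f + t h{\left(7 \right)} S{\left(5 \right)} = 506874267 + 8 \cdot 7 \cdot 5 \left(-4 + 5\right) = 506874267 + 56 \cdot 5 \cdot 1 = 506874267 + 56 \cdot 5 = 506874267 + 280 = 506874547$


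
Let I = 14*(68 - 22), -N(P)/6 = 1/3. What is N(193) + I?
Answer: 642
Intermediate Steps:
N(P) = -2 (N(P) = -6/3 = -6*1/3 = -2)
I = 644 (I = 14*46 = 644)
N(193) + I = -2 + 644 = 642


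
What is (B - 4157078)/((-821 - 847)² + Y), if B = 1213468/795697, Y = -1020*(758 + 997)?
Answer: -1653886639949/394715045214 ≈ -4.1901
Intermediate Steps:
Y = -1790100 (Y = -1020*1755 = -1790100)
B = 1213468/795697 (B = 1213468*(1/795697) = 1213468/795697 ≈ 1.5250)
(B - 4157078)/((-821 - 847)² + Y) = (1213468/795697 - 4157078)/((-821 - 847)² - 1790100) = -3307773279898/(795697*((-1668)² - 1790100)) = -3307773279898/(795697*(2782224 - 1790100)) = -3307773279898/795697/992124 = -3307773279898/795697*1/992124 = -1653886639949/394715045214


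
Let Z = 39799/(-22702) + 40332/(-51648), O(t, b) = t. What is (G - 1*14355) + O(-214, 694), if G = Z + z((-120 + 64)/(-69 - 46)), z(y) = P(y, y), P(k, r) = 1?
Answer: -711839126031/48854704 ≈ -14571.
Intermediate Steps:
Z = -123798159/48854704 (Z = 39799*(-1/22702) + 40332*(-1/51648) = -39799/22702 - 3361/4304 = -123798159/48854704 ≈ -2.5340)
z(y) = 1
G = -74943455/48854704 (G = -123798159/48854704 + 1 = -74943455/48854704 ≈ -1.5340)
(G - 1*14355) + O(-214, 694) = (-74943455/48854704 - 1*14355) - 214 = (-74943455/48854704 - 14355) - 214 = -701384219375/48854704 - 214 = -711839126031/48854704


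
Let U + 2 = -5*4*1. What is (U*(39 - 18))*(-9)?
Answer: 4158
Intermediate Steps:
U = -22 (U = -2 - 5*4*1 = -2 - 20*1 = -2 - 20 = -22)
(U*(39 - 18))*(-9) = -22*(39 - 18)*(-9) = -22*21*(-9) = -462*(-9) = 4158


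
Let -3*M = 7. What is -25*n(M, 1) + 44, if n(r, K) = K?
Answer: 19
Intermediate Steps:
M = -7/3 (M = -1/3*7 = -7/3 ≈ -2.3333)
-25*n(M, 1) + 44 = -25*1 + 44 = -25 + 44 = 19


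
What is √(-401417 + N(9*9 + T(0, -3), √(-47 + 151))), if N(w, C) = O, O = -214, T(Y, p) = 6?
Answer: I*√401631 ≈ 633.74*I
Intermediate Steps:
N(w, C) = -214
√(-401417 + N(9*9 + T(0, -3), √(-47 + 151))) = √(-401417 - 214) = √(-401631) = I*√401631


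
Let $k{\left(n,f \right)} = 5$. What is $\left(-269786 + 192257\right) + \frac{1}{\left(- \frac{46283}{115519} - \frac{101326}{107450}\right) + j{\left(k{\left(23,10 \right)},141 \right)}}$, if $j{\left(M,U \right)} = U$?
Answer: $- \frac{67197736921605812}{866743323503} \approx -77529.0$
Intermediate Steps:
$\left(-269786 + 192257\right) + \frac{1}{\left(- \frac{46283}{115519} - \frac{101326}{107450}\right) + j{\left(k{\left(23,10 \right)},141 \right)}} = \left(-269786 + 192257\right) + \frac{1}{\left(- \frac{46283}{115519} - \frac{101326}{107450}\right) + 141} = -77529 + \frac{1}{\left(\left(-46283\right) \frac{1}{115519} - \frac{50663}{53725}\right) + 141} = -77529 + \frac{1}{\left(- \frac{46283}{115519} - \frac{50663}{53725}\right) + 141} = -77529 + \frac{1}{- \frac{8339093272}{6206258275} + 141} = -77529 + \frac{1}{\frac{866743323503}{6206258275}} = -77529 + \frac{6206258275}{866743323503} = - \frac{67197736921605812}{866743323503}$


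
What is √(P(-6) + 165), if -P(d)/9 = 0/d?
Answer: √165 ≈ 12.845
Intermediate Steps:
P(d) = 0 (P(d) = -0/d = -9*0 = 0)
√(P(-6) + 165) = √(0 + 165) = √165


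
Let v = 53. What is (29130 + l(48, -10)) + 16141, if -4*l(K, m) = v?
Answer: 181031/4 ≈ 45258.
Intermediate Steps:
l(K, m) = -53/4 (l(K, m) = -¼*53 = -53/4)
(29130 + l(48, -10)) + 16141 = (29130 - 53/4) + 16141 = 116467/4 + 16141 = 181031/4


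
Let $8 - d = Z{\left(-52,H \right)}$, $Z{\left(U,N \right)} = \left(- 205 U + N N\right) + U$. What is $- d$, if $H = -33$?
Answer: $11689$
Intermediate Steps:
$Z{\left(U,N \right)} = N^{2} - 204 U$ ($Z{\left(U,N \right)} = \left(- 205 U + N^{2}\right) + U = \left(N^{2} - 205 U\right) + U = N^{2} - 204 U$)
$d = -11689$ ($d = 8 - \left(\left(-33\right)^{2} - -10608\right) = 8 - \left(1089 + 10608\right) = 8 - 11697 = -11689$)
$- d = \left(-1\right) \left(-11689\right) = 11689$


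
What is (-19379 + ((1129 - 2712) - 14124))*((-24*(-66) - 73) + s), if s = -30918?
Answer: 1031774002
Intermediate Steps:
(-19379 + ((1129 - 2712) - 14124))*((-24*(-66) - 73) + s) = (-19379 + ((1129 - 2712) - 14124))*((-24*(-66) - 73) - 30918) = (-19379 + (-1583 - 14124))*((1584 - 73) - 30918) = (-19379 - 15707)*(1511 - 30918) = -35086*(-29407) = 1031774002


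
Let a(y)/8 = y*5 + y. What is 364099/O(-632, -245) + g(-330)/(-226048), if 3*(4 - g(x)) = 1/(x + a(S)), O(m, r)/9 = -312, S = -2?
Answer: -1460893550255/11266684416 ≈ -129.66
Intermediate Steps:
O(m, r) = -2808 (O(m, r) = 9*(-312) = -2808)
a(y) = 48*y (a(y) = 8*(y*5 + y) = 8*(5*y + y) = 8*(6*y) = 48*y)
g(x) = 4 - 1/(3*(-96 + x)) (g(x) = 4 - 1/(3*(x + 48*(-2))) = 4 - 1/(3*(x - 96)) = 4 - 1/(3*(-96 + x)))
364099/O(-632, -245) + g(-330)/(-226048) = 364099/(-2808) + ((-1153 + 12*(-330))/(3*(-96 - 330)))/(-226048) = 364099*(-1/2808) + ((⅓)*(-1153 - 3960)/(-426))*(-1/226048) = -364099/2808 + ((⅓)*(-1/426)*(-5113))*(-1/226048) = -364099/2808 + (5113/1278)*(-1/226048) = -364099/2808 - 5113/288889344 = -1460893550255/11266684416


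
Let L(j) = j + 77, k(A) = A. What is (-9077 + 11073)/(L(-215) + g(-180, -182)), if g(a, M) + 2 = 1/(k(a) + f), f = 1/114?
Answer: -20477962/1436387 ≈ -14.257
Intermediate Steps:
f = 1/114 ≈ 0.0087719
L(j) = 77 + j
g(a, M) = -2 + 1/(1/114 + a) (g(a, M) = -2 + 1/(a + 1/114) = -2 + 1/(1/114 + a))
(-9077 + 11073)/(L(-215) + g(-180, -182)) = (-9077 + 11073)/((77 - 215) + 4*(28 - 57*(-180))/(1 + 114*(-180))) = 1996/(-138 + 4*(28 + 10260)/(1 - 20520)) = 1996/(-138 + 4*10288/(-20519)) = 1996/(-138 + 4*(-1/20519)*10288) = 1996/(-138 - 41152/20519) = 1996/(-2872774/20519) = 1996*(-20519/2872774) = -20477962/1436387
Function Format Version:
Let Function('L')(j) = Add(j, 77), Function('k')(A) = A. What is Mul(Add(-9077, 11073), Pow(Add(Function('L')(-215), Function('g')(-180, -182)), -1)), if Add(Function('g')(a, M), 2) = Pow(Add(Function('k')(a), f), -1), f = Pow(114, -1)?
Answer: Rational(-20477962, 1436387) ≈ -14.257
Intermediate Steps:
f = Rational(1, 114) ≈ 0.0087719
Function('L')(j) = Add(77, j)
Function('g')(a, M) = Add(-2, Pow(Add(Rational(1, 114), a), -1)) (Function('g')(a, M) = Add(-2, Pow(Add(a, Rational(1, 114)), -1)) = Add(-2, Pow(Add(Rational(1, 114), a), -1)))
Mul(Add(-9077, 11073), Pow(Add(Function('L')(-215), Function('g')(-180, -182)), -1)) = Mul(Add(-9077, 11073), Pow(Add(Add(77, -215), Mul(4, Pow(Add(1, Mul(114, -180)), -1), Add(28, Mul(-57, -180)))), -1)) = Mul(1996, Pow(Add(-138, Mul(4, Pow(Add(1, -20520), -1), Add(28, 10260))), -1)) = Mul(1996, Pow(Add(-138, Mul(4, Pow(-20519, -1), 10288)), -1)) = Mul(1996, Pow(Add(-138, Mul(4, Rational(-1, 20519), 10288)), -1)) = Mul(1996, Pow(Add(-138, Rational(-41152, 20519)), -1)) = Mul(1996, Pow(Rational(-2872774, 20519), -1)) = Mul(1996, Rational(-20519, 2872774)) = Rational(-20477962, 1436387)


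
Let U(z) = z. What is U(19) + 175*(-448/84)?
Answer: -2743/3 ≈ -914.33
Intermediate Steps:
U(19) + 175*(-448/84) = 19 + 175*(-448/84) = 19 + 175*(-448*1/84) = 19 + 175*(-16/3) = 19 - 2800/3 = -2743/3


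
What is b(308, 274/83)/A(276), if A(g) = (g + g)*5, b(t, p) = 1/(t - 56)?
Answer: 1/695520 ≈ 1.4378e-6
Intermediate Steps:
b(t, p) = 1/(-56 + t)
A(g) = 10*g (A(g) = (2*g)*5 = 10*g)
b(308, 274/83)/A(276) = 1/((-56 + 308)*((10*276))) = 1/(252*2760) = (1/252)*(1/2760) = 1/695520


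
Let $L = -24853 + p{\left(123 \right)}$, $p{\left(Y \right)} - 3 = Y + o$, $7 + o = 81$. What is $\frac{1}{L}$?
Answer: $- \frac{1}{24653} \approx -4.0563 \cdot 10^{-5}$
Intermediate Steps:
$o = 74$ ($o = -7 + 81 = 74$)
$p{\left(Y \right)} = 77 + Y$ ($p{\left(Y \right)} = 3 + \left(Y + 74\right) = 3 + \left(74 + Y\right) = 77 + Y$)
$L = -24653$ ($L = -24853 + \left(77 + 123\right) = -24853 + 200 = -24653$)
$\frac{1}{L} = \frac{1}{-24653} = - \frac{1}{24653}$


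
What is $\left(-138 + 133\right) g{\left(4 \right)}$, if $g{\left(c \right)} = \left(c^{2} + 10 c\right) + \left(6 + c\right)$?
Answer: $-330$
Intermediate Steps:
$g{\left(c \right)} = 6 + c^{2} + 11 c$
$\left(-138 + 133\right) g{\left(4 \right)} = \left(-138 + 133\right) \left(6 + 4^{2} + 11 \cdot 4\right) = - 5 \left(6 + 16 + 44\right) = \left(-5\right) 66 = -330$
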